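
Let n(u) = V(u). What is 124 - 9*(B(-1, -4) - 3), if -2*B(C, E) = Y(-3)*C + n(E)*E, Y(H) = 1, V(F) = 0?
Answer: 293/2 ≈ 146.50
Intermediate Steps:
n(u) = 0
B(C, E) = -C/2 (B(C, E) = -(1*C + 0*E)/2 = -(C + 0)/2 = -C/2)
124 - 9*(B(-1, -4) - 3) = 124 - 9*(-½*(-1) - 3) = 124 - 9*(½ - 3) = 124 - 9*(-5/2) = 124 + 45/2 = 293/2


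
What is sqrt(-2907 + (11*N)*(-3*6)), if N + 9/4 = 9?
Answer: 3*I*sqrt(1886)/2 ≈ 65.142*I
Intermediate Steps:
N = 27/4 (N = -9/4 + 9 = 27/4 ≈ 6.7500)
sqrt(-2907 + (11*N)*(-3*6)) = sqrt(-2907 + (11*(27/4))*(-3*6)) = sqrt(-2907 + (297/4)*(-18)) = sqrt(-2907 - 2673/2) = sqrt(-8487/2) = 3*I*sqrt(1886)/2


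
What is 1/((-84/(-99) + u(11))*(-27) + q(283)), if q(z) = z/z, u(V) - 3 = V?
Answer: -11/4399 ≈ -0.0025006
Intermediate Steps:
u(V) = 3 + V
q(z) = 1
1/((-84/(-99) + u(11))*(-27) + q(283)) = 1/((-84/(-99) + (3 + 11))*(-27) + 1) = 1/((-84*(-1/99) + 14)*(-27) + 1) = 1/((28/33 + 14)*(-27) + 1) = 1/((490/33)*(-27) + 1) = 1/(-4410/11 + 1) = 1/(-4399/11) = -11/4399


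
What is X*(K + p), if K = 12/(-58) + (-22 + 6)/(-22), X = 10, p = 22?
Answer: 71840/319 ≈ 225.20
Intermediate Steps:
K = 166/319 (K = 12*(-1/58) - 16*(-1/22) = -6/29 + 8/11 = 166/319 ≈ 0.52038)
X*(K + p) = 10*(166/319 + 22) = 10*(7184/319) = 71840/319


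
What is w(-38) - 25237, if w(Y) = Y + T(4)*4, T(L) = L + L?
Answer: -25243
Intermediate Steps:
T(L) = 2*L
w(Y) = 32 + Y (w(Y) = Y + (2*4)*4 = Y + 8*4 = Y + 32 = 32 + Y)
w(-38) - 25237 = (32 - 38) - 25237 = -6 - 25237 = -25243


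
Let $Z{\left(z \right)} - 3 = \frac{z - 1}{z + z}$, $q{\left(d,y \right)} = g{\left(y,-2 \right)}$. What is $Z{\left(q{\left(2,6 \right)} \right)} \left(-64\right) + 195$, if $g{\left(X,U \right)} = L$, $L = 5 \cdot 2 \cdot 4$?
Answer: $- \frac{141}{5} \approx -28.2$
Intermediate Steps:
$L = 40$ ($L = 10 \cdot 4 = 40$)
$g{\left(X,U \right)} = 40$
$q{\left(d,y \right)} = 40$
$Z{\left(z \right)} = 3 + \frac{-1 + z}{2 z}$ ($Z{\left(z \right)} = 3 + \frac{z - 1}{z + z} = 3 + \frac{-1 + z}{2 z}$)
$Z{\left(q{\left(2,6 \right)} \right)} \left(-64\right) + 195 = \frac{-1 + 7 \cdot 40}{2 \cdot 40} \left(-64\right) + 195 = \frac{1}{2} \cdot \frac{1}{40} \left(-1 + 280\right) \left(-64\right) + 195 = \frac{1}{2} \cdot \frac{1}{40} \cdot 279 \left(-64\right) + 195 = \frac{279}{80} \left(-64\right) + 195 = - \frac{1116}{5} + 195 = - \frac{141}{5}$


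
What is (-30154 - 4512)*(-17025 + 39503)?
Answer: -779222348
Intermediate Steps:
(-30154 - 4512)*(-17025 + 39503) = -34666*22478 = -779222348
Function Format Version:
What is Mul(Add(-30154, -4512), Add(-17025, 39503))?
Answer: -779222348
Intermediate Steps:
Mul(Add(-30154, -4512), Add(-17025, 39503)) = Mul(-34666, 22478) = -779222348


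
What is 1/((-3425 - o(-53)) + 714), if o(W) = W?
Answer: -1/2658 ≈ -0.00037622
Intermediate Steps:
1/((-3425 - o(-53)) + 714) = 1/((-3425 - 1*(-53)) + 714) = 1/((-3425 + 53) + 714) = 1/(-3372 + 714) = 1/(-2658) = -1/2658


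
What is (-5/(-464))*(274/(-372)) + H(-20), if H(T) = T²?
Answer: 34520915/86304 ≈ 399.99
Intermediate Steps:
(-5/(-464))*(274/(-372)) + H(-20) = (-5/(-464))*(274/(-372)) + (-20)² = (-5*(-1/464))*(274*(-1/372)) + 400 = (5/464)*(-137/186) + 400 = -685/86304 + 400 = 34520915/86304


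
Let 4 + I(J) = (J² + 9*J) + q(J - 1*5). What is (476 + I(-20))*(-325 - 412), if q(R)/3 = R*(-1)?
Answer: -565279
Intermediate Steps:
q(R) = -3*R (q(R) = 3*(R*(-1)) = 3*(-R) = -3*R)
I(J) = 11 + J² + 6*J (I(J) = -4 + ((J² + 9*J) - 3*(J - 1*5)) = -4 + ((J² + 9*J) - 3*(J - 5)) = -4 + ((J² + 9*J) - 3*(-5 + J)) = -4 + ((J² + 9*J) + (15 - 3*J)) = -4 + (15 + J² + 6*J) = 11 + J² + 6*J)
(476 + I(-20))*(-325 - 412) = (476 + (11 + (-20)² + 6*(-20)))*(-325 - 412) = (476 + (11 + 400 - 120))*(-737) = (476 + 291)*(-737) = 767*(-737) = -565279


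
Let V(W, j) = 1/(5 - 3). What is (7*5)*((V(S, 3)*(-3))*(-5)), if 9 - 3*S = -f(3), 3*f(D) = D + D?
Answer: 525/2 ≈ 262.50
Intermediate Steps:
f(D) = 2*D/3 (f(D) = (D + D)/3 = (2*D)/3 = 2*D/3)
S = 11/3 (S = 3 - (-1)*(2/3)*3/3 = 3 - (-1)*2/3 = 3 - 1/3*(-2) = 3 + 2/3 = 11/3 ≈ 3.6667)
V(W, j) = 1/2
(7*5)*((V(S, 3)*(-3))*(-5)) = (7*5)*(((1/2)*(-3))*(-5)) = 35*(-3/2*(-5)) = 35*(15/2) = 525/2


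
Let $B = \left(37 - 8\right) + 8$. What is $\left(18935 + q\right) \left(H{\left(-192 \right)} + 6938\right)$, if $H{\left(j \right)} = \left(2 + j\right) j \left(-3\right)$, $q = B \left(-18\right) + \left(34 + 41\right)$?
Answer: $-1880296688$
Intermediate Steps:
$B = 37$ ($B = 29 + 8 = 37$)
$q = -591$ ($q = 37 \left(-18\right) + \left(34 + 41\right) = -666 + 75 = -591$)
$H{\left(j \right)} = - 3 j \left(2 + j\right)$ ($H{\left(j \right)} = \left(2 + j\right) \left(- 3 j\right) = - 3 j \left(2 + j\right)$)
$\left(18935 + q\right) \left(H{\left(-192 \right)} + 6938\right) = \left(18935 - 591\right) \left(\left(-3\right) \left(-192\right) \left(2 - 192\right) + 6938\right) = 18344 \left(\left(-3\right) \left(-192\right) \left(-190\right) + 6938\right) = 18344 \left(-109440 + 6938\right) = 18344 \left(-102502\right) = -1880296688$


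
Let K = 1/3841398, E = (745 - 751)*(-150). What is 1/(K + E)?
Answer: 3841398/3457258201 ≈ 0.0011111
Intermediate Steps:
E = 900 (E = -6*(-150) = 900)
K = 1/3841398 ≈ 2.6032e-7
1/(K + E) = 1/(1/3841398 + 900) = 1/(3457258201/3841398) = 3841398/3457258201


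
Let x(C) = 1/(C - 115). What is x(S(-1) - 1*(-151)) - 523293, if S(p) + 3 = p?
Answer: -16745375/32 ≈ -5.2329e+5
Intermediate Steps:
S(p) = -3 + p
x(C) = 1/(-115 + C)
x(S(-1) - 1*(-151)) - 523293 = 1/(-115 + ((-3 - 1) - 1*(-151))) - 523293 = 1/(-115 + (-4 + 151)) - 523293 = 1/(-115 + 147) - 523293 = 1/32 - 523293 = -16745375/32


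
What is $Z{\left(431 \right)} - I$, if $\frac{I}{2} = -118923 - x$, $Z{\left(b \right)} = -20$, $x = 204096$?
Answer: $646018$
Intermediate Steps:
$I = -646038$ ($I = 2 \left(-118923 - 204096\right) = 2 \left(-323019\right) = -646038$)
$Z{\left(431 \right)} - I = -20 - -646038 = -20 + 646038 = 646018$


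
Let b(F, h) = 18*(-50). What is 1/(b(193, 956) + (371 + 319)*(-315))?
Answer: -1/218250 ≈ -4.5819e-6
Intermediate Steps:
b(F, h) = -900
1/(b(193, 956) + (371 + 319)*(-315)) = 1/(-900 + (371 + 319)*(-315)) = 1/(-900 + 690*(-315)) = 1/(-900 - 217350) = 1/(-218250) = -1/218250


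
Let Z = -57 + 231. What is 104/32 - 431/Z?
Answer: 269/348 ≈ 0.77299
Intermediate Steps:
Z = 174
104/32 - 431/Z = 104/32 - 431/174 = 104*(1/32) - 431*1/174 = 13/4 - 431/174 = 269/348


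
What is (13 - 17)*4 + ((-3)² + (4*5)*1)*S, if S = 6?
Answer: 158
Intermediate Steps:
(13 - 17)*4 + ((-3)² + (4*5)*1)*S = (13 - 17)*4 + ((-3)² + (4*5)*1)*6 = -4*4 + (9 + 20*1)*6 = -16 + (9 + 20)*6 = -16 + 29*6 = -16 + 174 = 158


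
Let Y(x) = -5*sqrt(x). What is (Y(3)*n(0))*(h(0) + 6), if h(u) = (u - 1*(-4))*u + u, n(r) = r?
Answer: 0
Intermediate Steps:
h(u) = u + u*(4 + u) (h(u) = (u + 4)*u + u = (4 + u)*u + u = u*(4 + u) + u = u + u*(4 + u))
(Y(3)*n(0))*(h(0) + 6) = (-5*sqrt(3)*0)*(0*(5 + 0) + 6) = 0*(0*5 + 6) = 0*(0 + 6) = 0*6 = 0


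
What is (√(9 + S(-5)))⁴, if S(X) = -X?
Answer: 196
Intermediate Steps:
(√(9 + S(-5)))⁴ = (√(9 - 1*(-5)))⁴ = (√(9 + 5))⁴ = (√14)⁴ = 196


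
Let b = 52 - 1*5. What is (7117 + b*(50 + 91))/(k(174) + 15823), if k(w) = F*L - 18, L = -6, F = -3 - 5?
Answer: 13744/15853 ≈ 0.86697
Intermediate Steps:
b = 47 (b = 52 - 5 = 47)
F = -8
k(w) = 30 (k(w) = -8*(-6) - 18 = 48 - 18 = 30)
(7117 + b*(50 + 91))/(k(174) + 15823) = (7117 + 47*(50 + 91))/(30 + 15823) = (7117 + 47*141)/15853 = (7117 + 6627)*(1/15853) = 13744*(1/15853) = 13744/15853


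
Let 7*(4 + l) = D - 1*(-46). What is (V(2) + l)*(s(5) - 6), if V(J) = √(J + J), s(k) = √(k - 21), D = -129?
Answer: 582/7 - 388*I/7 ≈ 83.143 - 55.429*I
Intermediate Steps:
s(k) = √(-21 + k)
l = -111/7 (l = -4 + (-129 - 1*(-46))/7 = -4 + (-129 + 46)/7 = -4 + (⅐)*(-83) = -4 - 83/7 = -111/7 ≈ -15.857)
V(J) = √2*√J (V(J) = √(2*J) = √2*√J)
(V(2) + l)*(s(5) - 6) = (√2*√2 - 111/7)*(√(-21 + 5) - 6) = (2 - 111/7)*(√(-16) - 6) = -97*(4*I - 6)/7 = -97*(-6 + 4*I)/7 = 582/7 - 388*I/7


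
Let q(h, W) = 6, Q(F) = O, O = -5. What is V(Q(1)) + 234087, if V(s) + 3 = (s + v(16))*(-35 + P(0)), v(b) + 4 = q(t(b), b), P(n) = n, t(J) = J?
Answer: 234189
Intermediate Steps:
Q(F) = -5
v(b) = 2 (v(b) = -4 + 6 = 2)
V(s) = -73 - 35*s (V(s) = -3 + (s + 2)*(-35 + 0) = -3 + (2 + s)*(-35) = -3 + (-70 - 35*s) = -73 - 35*s)
V(Q(1)) + 234087 = (-73 - 35*(-5)) + 234087 = (-73 + 175) + 234087 = 102 + 234087 = 234189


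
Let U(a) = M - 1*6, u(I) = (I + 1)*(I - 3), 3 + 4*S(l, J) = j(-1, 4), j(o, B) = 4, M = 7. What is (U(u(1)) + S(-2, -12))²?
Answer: 25/16 ≈ 1.5625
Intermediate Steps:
S(l, J) = ¼ (S(l, J) = -¾ + (¼)*4 = -¾ + 1 = ¼)
u(I) = (1 + I)*(-3 + I)
U(a) = 1 (U(a) = 7 - 1*6 = 7 - 6 = 1)
(U(u(1)) + S(-2, -12))² = (1 + ¼)² = (5/4)² = 25/16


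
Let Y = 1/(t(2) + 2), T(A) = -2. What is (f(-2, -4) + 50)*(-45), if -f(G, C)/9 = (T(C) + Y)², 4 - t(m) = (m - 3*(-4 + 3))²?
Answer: -196245/361 ≈ -543.62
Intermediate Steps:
t(m) = 4 - (3 + m)² (t(m) = 4 - (m - 3*(-4 + 3))² = 4 - (m - 3*(-1))² = 4 - (m + 3)² = 4 - (3 + m)²)
Y = -1/19 (Y = 1/((4 - (3 + 2)²) + 2) = 1/((4 - 1*5²) + 2) = 1/((4 - 1*25) + 2) = 1/((4 - 25) + 2) = 1/(-21 + 2) = 1/(-19) = -1/19 ≈ -0.052632)
f(G, C) = -13689/361 (f(G, C) = -9*(-2 - 1/19)² = -9*(-39/19)² = -9*1521/361 = -13689/361)
(f(-2, -4) + 50)*(-45) = (-13689/361 + 50)*(-45) = (4361/361)*(-45) = -196245/361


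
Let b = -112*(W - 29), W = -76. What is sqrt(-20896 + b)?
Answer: 4*I*sqrt(571) ≈ 95.582*I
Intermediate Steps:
b = 11760 (b = -112*(-76 - 29) = -112*(-105) = 11760)
sqrt(-20896 + b) = sqrt(-20896 + 11760) = sqrt(-9136) = 4*I*sqrt(571)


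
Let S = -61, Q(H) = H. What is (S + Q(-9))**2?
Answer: 4900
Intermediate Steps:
(S + Q(-9))**2 = (-61 - 9)**2 = (-70)**2 = 4900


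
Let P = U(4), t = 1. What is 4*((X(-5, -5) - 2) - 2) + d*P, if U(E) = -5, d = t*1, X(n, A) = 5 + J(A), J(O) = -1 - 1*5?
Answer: -25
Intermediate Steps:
J(O) = -6 (J(O) = -1 - 5 = -6)
X(n, A) = -1 (X(n, A) = 5 - 6 = -1)
d = 1 (d = 1*1 = 1)
P = -5
4*((X(-5, -5) - 2) - 2) + d*P = 4*((-1 - 2) - 2) + 1*(-5) = 4*(-3 - 2) - 5 = 4*(-5) - 5 = -20 - 5 = -25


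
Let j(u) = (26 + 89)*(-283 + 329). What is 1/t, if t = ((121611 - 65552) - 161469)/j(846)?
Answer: -529/10541 ≈ -0.050185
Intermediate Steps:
j(u) = 5290 (j(u) = 115*46 = 5290)
t = -10541/529 (t = ((121611 - 65552) - 161469)/5290 = (56059 - 161469)*(1/5290) = -105410*1/5290 = -10541/529 ≈ -19.926)
1/t = 1/(-10541/529) = -529/10541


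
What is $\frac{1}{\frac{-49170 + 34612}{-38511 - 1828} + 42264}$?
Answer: $\frac{1391}{58789726} \approx 2.3661 \cdot 10^{-5}$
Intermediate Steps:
$\frac{1}{\frac{-49170 + 34612}{-38511 - 1828} + 42264} = \frac{1}{- \frac{14558}{-40339} + 42264} = \frac{1}{\left(-14558\right) \left(- \frac{1}{40339}\right) + 42264} = \frac{1}{\frac{502}{1391} + 42264} = \frac{1}{\frac{58789726}{1391}} = \frac{1391}{58789726}$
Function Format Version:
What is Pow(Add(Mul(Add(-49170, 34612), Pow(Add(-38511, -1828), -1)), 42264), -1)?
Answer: Rational(1391, 58789726) ≈ 2.3661e-5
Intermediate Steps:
Pow(Add(Mul(Add(-49170, 34612), Pow(Add(-38511, -1828), -1)), 42264), -1) = Pow(Add(Mul(-14558, Pow(-40339, -1)), 42264), -1) = Pow(Add(Mul(-14558, Rational(-1, 40339)), 42264), -1) = Pow(Add(Rational(502, 1391), 42264), -1) = Pow(Rational(58789726, 1391), -1) = Rational(1391, 58789726)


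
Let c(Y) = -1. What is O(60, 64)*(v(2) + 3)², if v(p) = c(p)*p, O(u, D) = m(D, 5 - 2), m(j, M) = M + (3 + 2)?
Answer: 8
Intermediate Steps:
m(j, M) = 5 + M (m(j, M) = M + 5 = 5 + M)
O(u, D) = 8 (O(u, D) = 5 + (5 - 2) = 5 + 3 = 8)
v(p) = -p
O(60, 64)*(v(2) + 3)² = 8*(-1*2 + 3)² = 8*(-2 + 3)² = 8*1² = 8*1 = 8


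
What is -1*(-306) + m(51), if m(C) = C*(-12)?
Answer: -306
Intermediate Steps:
m(C) = -12*C
-1*(-306) + m(51) = -1*(-306) - 12*51 = 306 - 612 = -306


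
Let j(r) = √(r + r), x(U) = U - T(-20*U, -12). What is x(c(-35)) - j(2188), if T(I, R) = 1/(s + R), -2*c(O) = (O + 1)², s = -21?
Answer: -19073/33 - 2*√1094 ≈ -644.12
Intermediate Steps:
c(O) = -(1 + O)²/2 (c(O) = -(O + 1)²/2 = -(1 + O)²/2)
T(I, R) = 1/(-21 + R)
x(U) = 1/33 + U (x(U) = U - 1/(-21 - 12) = U - 1/(-33) = U - 1*(-1/33) = U + 1/33 = 1/33 + U)
j(r) = √2*√r (j(r) = √(2*r) = √2*√r)
x(c(-35)) - j(2188) = (1/33 - (1 - 35)²/2) - √2*√2188 = (1/33 - ½*(-34)²) - √2*2*√547 = (1/33 - ½*1156) - 2*√1094 = (1/33 - 578) - 2*√1094 = -19073/33 - 2*√1094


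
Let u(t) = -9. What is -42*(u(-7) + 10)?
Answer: -42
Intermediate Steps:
-42*(u(-7) + 10) = -42*(-9 + 10) = -42*1 = -42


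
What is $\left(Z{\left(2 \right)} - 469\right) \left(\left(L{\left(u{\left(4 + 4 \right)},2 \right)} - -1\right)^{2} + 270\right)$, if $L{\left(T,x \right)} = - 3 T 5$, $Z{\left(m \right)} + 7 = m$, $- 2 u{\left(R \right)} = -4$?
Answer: $-526614$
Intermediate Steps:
$u{\left(R \right)} = 2$ ($u{\left(R \right)} = \left(- \frac{1}{2}\right) \left(-4\right) = 2$)
$Z{\left(m \right)} = -7 + m$
$L{\left(T,x \right)} = - 15 T$
$\left(Z{\left(2 \right)} - 469\right) \left(\left(L{\left(u{\left(4 + 4 \right)},2 \right)} - -1\right)^{2} + 270\right) = \left(\left(-7 + 2\right) - 469\right) \left(\left(\left(-15\right) 2 - -1\right)^{2} + 270\right) = \left(-5 - 469\right) \left(\left(-30 + 1\right)^{2} + 270\right) = - 474 \left(\left(-29\right)^{2} + 270\right) = - 474 \left(841 + 270\right) = \left(-474\right) 1111 = -526614$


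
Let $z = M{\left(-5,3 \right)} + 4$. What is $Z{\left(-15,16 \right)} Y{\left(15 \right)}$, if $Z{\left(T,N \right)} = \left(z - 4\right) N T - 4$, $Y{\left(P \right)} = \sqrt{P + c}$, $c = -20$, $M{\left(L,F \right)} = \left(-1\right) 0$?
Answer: $- 4 i \sqrt{5} \approx - 8.9443 i$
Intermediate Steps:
$M{\left(L,F \right)} = 0$
$Y{\left(P \right)} = \sqrt{-20 + P}$ ($Y{\left(P \right)} = \sqrt{P - 20} = \sqrt{-20 + P}$)
$z = 4$ ($z = 0 + 4 = 4$)
$Z{\left(T,N \right)} = -4$ ($Z{\left(T,N \right)} = \left(4 - 4\right) N T - 4 = 0 N T - 4 = 0 T - 4 = 0 - 4 = -4$)
$Z{\left(-15,16 \right)} Y{\left(15 \right)} = - 4 \sqrt{-20 + 15} = - 4 \sqrt{-5} = - 4 i \sqrt{5}$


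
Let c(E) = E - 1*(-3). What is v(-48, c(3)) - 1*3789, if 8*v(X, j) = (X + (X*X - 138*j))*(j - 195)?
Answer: -75051/2 ≈ -37526.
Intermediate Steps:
c(E) = 3 + E (c(E) = E + 3 = 3 + E)
v(X, j) = (-195 + j)*(X + X² - 138*j)/8 (v(X, j) = ((X + (X*X - 138*j))*(j - 195))/8 = ((X + (X² - 138*j))*(-195 + j))/8 = ((X + X² - 138*j)*(-195 + j))/8 = ((-195 + j)*(X + X² - 138*j))/8 = (-195 + j)*(X + X² - 138*j)/8)
v(-48, c(3)) - 1*3789 = (-195/8*(-48) - 195/8*(-48)² - 69*(3 + 3)²/4 + 13455*(3 + 3)/4 + (⅛)*(-48)*(3 + 3) + (⅛)*(3 + 3)*(-48)²) - 1*3789 = (1170 - 195/8*2304 - 69/4*6² + (13455/4)*6 + (⅛)*(-48)*6 + (⅛)*6*2304) - 3789 = (1170 - 56160 - 69/4*36 + 40365/2 - 36 + 1728) - 3789 = (1170 - 56160 - 621 + 40365/2 - 36 + 1728) - 3789 = -67473/2 - 3789 = -75051/2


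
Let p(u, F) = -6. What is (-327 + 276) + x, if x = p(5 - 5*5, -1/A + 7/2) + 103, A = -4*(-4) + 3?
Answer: 46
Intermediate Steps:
A = 19 (A = 16 + 3 = 19)
x = 97 (x = -6 + 103 = 97)
(-327 + 276) + x = (-327 + 276) + 97 = -51 + 97 = 46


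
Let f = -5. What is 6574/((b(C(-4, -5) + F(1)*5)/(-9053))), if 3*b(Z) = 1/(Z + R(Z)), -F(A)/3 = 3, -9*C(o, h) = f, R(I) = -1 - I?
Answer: 178543266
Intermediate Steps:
C(o, h) = 5/9 (C(o, h) = -⅑*(-5) = 5/9)
F(A) = -9 (F(A) = -3*3 = -9)
b(Z) = -⅓ (b(Z) = 1/(3*(Z + (-1 - Z))) = (⅓)/(-1) = (⅓)*(-1) = -⅓)
6574/((b(C(-4, -5) + F(1)*5)/(-9053))) = 6574/((-⅓/(-9053))) = 6574/((-⅓*(-1/9053))) = 6574/(1/27159) = 6574*27159 = 178543266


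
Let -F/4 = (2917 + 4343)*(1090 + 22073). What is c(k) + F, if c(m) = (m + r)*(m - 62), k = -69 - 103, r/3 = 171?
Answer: -672733314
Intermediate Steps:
r = 513 (r = 3*171 = 513)
k = -172
c(m) = (-62 + m)*(513 + m) (c(m) = (m + 513)*(m - 62) = (513 + m)*(-62 + m) = (-62 + m)*(513 + m))
F = -672653520 (F = -4*(2917 + 4343)*(1090 + 22073) = -29040*23163 = -4*168163380 = -672653520)
c(k) + F = (-31806 + (-172)² + 451*(-172)) - 672653520 = (-31806 + 29584 - 77572) - 672653520 = -79794 - 672653520 = -672733314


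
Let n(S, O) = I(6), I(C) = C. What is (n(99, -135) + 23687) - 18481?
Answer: 5212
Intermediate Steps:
n(S, O) = 6
(n(99, -135) + 23687) - 18481 = (6 + 23687) - 18481 = 23693 - 18481 = 5212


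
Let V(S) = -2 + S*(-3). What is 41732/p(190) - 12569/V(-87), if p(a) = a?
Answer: 4210239/24605 ≈ 171.11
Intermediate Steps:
V(S) = -2 - 3*S
41732/p(190) - 12569/V(-87) = 41732/190 - 12569/(-2 - 3*(-87)) = 41732*(1/190) - 12569/(-2 + 261) = 20866/95 - 12569/259 = 4210239/24605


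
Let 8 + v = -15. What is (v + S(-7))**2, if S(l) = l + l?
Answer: 1369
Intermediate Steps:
v = -23 (v = -8 - 15 = -23)
S(l) = 2*l
(v + S(-7))**2 = (-23 + 2*(-7))**2 = (-23 - 14)**2 = (-37)**2 = 1369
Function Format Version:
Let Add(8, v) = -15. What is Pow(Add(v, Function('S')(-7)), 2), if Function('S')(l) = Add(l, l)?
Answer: 1369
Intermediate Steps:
v = -23 (v = Add(-8, -15) = -23)
Function('S')(l) = Mul(2, l)
Pow(Add(v, Function('S')(-7)), 2) = Pow(Add(-23, Mul(2, -7)), 2) = Pow(Add(-23, -14), 2) = Pow(-37, 2) = 1369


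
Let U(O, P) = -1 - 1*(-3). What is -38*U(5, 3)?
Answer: -76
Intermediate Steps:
U(O, P) = 2 (U(O, P) = -1 + 3 = 2)
-38*U(5, 3) = -38*2 = -76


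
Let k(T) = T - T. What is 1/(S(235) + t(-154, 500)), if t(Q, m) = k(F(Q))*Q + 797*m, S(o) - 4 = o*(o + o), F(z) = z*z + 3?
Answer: 1/508954 ≈ 1.9648e-6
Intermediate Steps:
F(z) = 3 + z² (F(z) = z² + 3 = 3 + z²)
k(T) = 0
S(o) = 4 + 2*o² (S(o) = 4 + o*(o + o) = 4 + o*(2*o) = 4 + 2*o²)
t(Q, m) = 797*m (t(Q, m) = 0*Q + 797*m = 0 + 797*m = 797*m)
1/(S(235) + t(-154, 500)) = 1/((4 + 2*235²) + 797*500) = 1/((4 + 2*55225) + 398500) = 1/((4 + 110450) + 398500) = 1/(110454 + 398500) = 1/508954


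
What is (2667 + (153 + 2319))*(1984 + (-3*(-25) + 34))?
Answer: 10755927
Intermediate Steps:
(2667 + (153 + 2319))*(1984 + (-3*(-25) + 34)) = (2667 + 2472)*(1984 + (75 + 34)) = 5139*(1984 + 109) = 5139*2093 = 10755927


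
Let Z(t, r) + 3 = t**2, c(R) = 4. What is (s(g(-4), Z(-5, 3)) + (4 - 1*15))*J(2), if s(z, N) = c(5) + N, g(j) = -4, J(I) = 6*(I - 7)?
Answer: -450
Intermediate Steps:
Z(t, r) = -3 + t**2
J(I) = -42 + 6*I (J(I) = 6*(-7 + I) = -42 + 6*I)
s(z, N) = 4 + N
(s(g(-4), Z(-5, 3)) + (4 - 1*15))*J(2) = ((4 + (-3 + (-5)**2)) + (4 - 1*15))*(-42 + 6*2) = ((4 + (-3 + 25)) + (4 - 15))*(-42 + 12) = ((4 + 22) - 11)*(-30) = (26 - 11)*(-30) = 15*(-30) = -450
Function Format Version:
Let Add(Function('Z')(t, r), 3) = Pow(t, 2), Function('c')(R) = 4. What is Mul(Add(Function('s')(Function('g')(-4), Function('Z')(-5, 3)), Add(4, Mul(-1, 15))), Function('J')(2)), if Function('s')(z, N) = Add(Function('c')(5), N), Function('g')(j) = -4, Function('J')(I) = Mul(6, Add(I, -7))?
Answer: -450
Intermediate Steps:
Function('Z')(t, r) = Add(-3, Pow(t, 2))
Function('J')(I) = Add(-42, Mul(6, I)) (Function('J')(I) = Mul(6, Add(-7, I)) = Add(-42, Mul(6, I)))
Function('s')(z, N) = Add(4, N)
Mul(Add(Function('s')(Function('g')(-4), Function('Z')(-5, 3)), Add(4, Mul(-1, 15))), Function('J')(2)) = Mul(Add(Add(4, Add(-3, Pow(-5, 2))), Add(4, Mul(-1, 15))), Add(-42, Mul(6, 2))) = Mul(Add(Add(4, Add(-3, 25)), Add(4, -15)), Add(-42, 12)) = Mul(Add(Add(4, 22), -11), -30) = Mul(Add(26, -11), -30) = Mul(15, -30) = -450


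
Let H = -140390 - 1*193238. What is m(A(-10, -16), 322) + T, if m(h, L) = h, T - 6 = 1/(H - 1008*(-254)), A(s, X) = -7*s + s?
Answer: 5121335/77596 ≈ 66.000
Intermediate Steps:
H = -333628 (H = -140390 - 193238 = -333628)
A(s, X) = -6*s
T = 465575/77596 (T = 6 + 1/(-333628 - 1008*(-254)) = 6 + 1/(-333628 + 256032) = 6 + 1/(-77596) = 6 - 1/77596 = 465575/77596 ≈ 6.0000)
m(A(-10, -16), 322) + T = -6*(-10) + 465575/77596 = 60 + 465575/77596 = 5121335/77596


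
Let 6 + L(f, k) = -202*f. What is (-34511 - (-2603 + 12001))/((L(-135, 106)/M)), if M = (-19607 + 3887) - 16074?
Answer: 232673791/4544 ≈ 51205.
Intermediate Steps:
L(f, k) = -6 - 202*f
M = -31794 (M = -15720 - 16074 = -31794)
(-34511 - (-2603 + 12001))/((L(-135, 106)/M)) = (-34511 - (-2603 + 12001))/(((-6 - 202*(-135))/(-31794))) = (-34511 - 1*9398)/(((-6 + 27270)*(-1/31794))) = (-34511 - 9398)/((27264*(-1/31794))) = -43909/(-4544/5299) = -43909*(-5299/4544) = 232673791/4544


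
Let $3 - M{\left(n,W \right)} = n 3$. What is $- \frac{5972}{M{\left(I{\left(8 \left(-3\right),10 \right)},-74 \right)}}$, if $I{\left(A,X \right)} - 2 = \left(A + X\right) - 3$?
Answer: $- \frac{1493}{12} \approx -124.42$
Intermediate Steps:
$I{\left(A,X \right)} = -1 + A + X$ ($I{\left(A,X \right)} = 2 - \left(3 - A - X\right) = 2 + \left(-3 + A + X\right) = -1 + A + X$)
$M{\left(n,W \right)} = 3 - 3 n$ ($M{\left(n,W \right)} = 3 - n 3 = 3 - 3 n$)
$- \frac{5972}{M{\left(I{\left(8 \left(-3\right),10 \right)},-74 \right)}} = - \frac{5972}{3 - 3 \left(-1 + 8 \left(-3\right) + 10\right)} = - \frac{5972}{3 - 3 \left(-1 - 24 + 10\right)} = - \frac{5972}{3 - -45} = - \frac{5972}{3 + 45} = - \frac{5972}{48} = \left(-5972\right) \frac{1}{48} = - \frac{1493}{12}$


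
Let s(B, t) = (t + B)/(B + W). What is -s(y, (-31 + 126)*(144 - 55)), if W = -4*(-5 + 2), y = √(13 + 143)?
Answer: 8442 - 8443*√39/6 ≈ -345.75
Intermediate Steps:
y = 2*√39 (y = √156 = 2*√39 ≈ 12.490)
W = 12 (W = -4*(-3) = 12)
s(B, t) = (B + t)/(12 + B) (s(B, t) = (t + B)/(B + 12) = (B + t)/(12 + B))
-s(y, (-31 + 126)*(144 - 55)) = -(2*√39 + (-31 + 126)*(144 - 55))/(12 + 2*√39) = -(2*√39 + 95*89)/(12 + 2*√39) = -(2*√39 + 8455)/(12 + 2*√39) = -(8455 + 2*√39)/(12 + 2*√39)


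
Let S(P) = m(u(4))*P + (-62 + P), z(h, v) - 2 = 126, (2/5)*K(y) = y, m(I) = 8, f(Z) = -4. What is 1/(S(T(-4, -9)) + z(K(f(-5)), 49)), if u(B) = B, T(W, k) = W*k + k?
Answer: 1/309 ≈ 0.0032362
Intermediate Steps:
T(W, k) = k + W*k
K(y) = 5*y/2
z(h, v) = 128 (z(h, v) = 2 + 126 = 128)
S(P) = -62 + 9*P (S(P) = 8*P + (-62 + P) = -62 + 9*P)
1/(S(T(-4, -9)) + z(K(f(-5)), 49)) = 1/((-62 + 9*(-9*(1 - 4))) + 128) = 1/((-62 + 9*(-9*(-3))) + 128) = 1/((-62 + 9*27) + 128) = 1/((-62 + 243) + 128) = 1/(181 + 128) = 1/309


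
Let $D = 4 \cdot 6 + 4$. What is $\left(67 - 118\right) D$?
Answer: $-1428$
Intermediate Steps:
$D = 28$ ($D = 24 + 4 = 28$)
$\left(67 - 118\right) D = \left(67 - 118\right) 28 = \left(-51\right) 28 = -1428$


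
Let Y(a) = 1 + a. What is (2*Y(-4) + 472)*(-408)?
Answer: -190128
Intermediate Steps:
(2*Y(-4) + 472)*(-408) = (2*(1 - 4) + 472)*(-408) = (2*(-3) + 472)*(-408) = (-6 + 472)*(-408) = 466*(-408) = -190128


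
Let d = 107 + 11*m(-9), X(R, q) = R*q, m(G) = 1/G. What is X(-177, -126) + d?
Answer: 201670/9 ≈ 22408.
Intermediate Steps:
d = 952/9 (d = 107 + 11/(-9) = 107 + 11*(-⅑) = 107 - 11/9 = 952/9 ≈ 105.78)
X(-177, -126) + d = -177*(-126) + 952/9 = 22302 + 952/9 = 201670/9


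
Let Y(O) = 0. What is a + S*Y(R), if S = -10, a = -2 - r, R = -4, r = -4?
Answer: 2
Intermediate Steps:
a = 2 (a = -2 - 1*(-4) = -2 + 4 = 2)
a + S*Y(R) = 2 - 10*0 = 2 + 0 = 2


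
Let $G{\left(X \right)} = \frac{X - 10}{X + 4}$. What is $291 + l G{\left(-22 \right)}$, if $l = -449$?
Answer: $- \frac{4565}{9} \approx -507.22$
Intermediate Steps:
$G{\left(X \right)} = \frac{-10 + X}{4 + X}$
$291 + l G{\left(-22 \right)} = 291 - 449 \frac{-10 - 22}{4 - 22} = 291 - 449 \frac{1}{-18} \left(-32\right) = 291 - 449 \left(\left(- \frac{1}{18}\right) \left(-32\right)\right) = 291 - \frac{7184}{9} = - \frac{4565}{9}$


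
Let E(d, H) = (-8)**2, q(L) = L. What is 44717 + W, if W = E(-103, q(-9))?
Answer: 44781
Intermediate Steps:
E(d, H) = 64
W = 64
44717 + W = 44717 + 64 = 44781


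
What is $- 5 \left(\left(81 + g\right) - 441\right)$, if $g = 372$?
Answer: $-60$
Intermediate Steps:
$- 5 \left(\left(81 + g\right) - 441\right) = - 5 \left(\left(81 + 372\right) - 441\right) = - 5 \left(453 - 441\right) = \left(-5\right) 12 = -60$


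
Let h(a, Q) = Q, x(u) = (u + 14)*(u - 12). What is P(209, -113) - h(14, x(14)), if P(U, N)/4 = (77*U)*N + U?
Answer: -7273256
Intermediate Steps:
x(u) = (-12 + u)*(14 + u) (x(u) = (14 + u)*(-12 + u) = (-12 + u)*(14 + u))
P(U, N) = 4*U + 308*N*U (P(U, N) = 4*((77*U)*N + U) = 4*(77*N*U + U) = 4*(U + 77*N*U) = 4*U + 308*N*U)
P(209, -113) - h(14, x(14)) = 4*209*(1 + 77*(-113)) - (-168 + 14² + 2*14) = 4*209*(1 - 8701) - (-168 + 196 + 28) = 4*209*(-8700) - 1*56 = -7273200 - 56 = -7273256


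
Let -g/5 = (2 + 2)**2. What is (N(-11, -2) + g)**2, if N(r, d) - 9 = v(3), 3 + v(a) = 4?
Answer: 4900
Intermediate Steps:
v(a) = 1 (v(a) = -3 + 4 = 1)
N(r, d) = 10 (N(r, d) = 9 + 1 = 10)
g = -80 (g = -5*(2 + 2)**2 = -5*4**2 = -5*16 = -80)
(N(-11, -2) + g)**2 = (10 - 80)**2 = (-70)**2 = 4900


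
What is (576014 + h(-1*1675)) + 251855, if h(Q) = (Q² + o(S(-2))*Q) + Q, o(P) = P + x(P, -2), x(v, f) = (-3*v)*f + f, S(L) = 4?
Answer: 3588269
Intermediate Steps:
x(v, f) = f - 3*f*v (x(v, f) = -3*f*v + f = f - 3*f*v)
o(P) = -2 + 7*P (o(P) = P - 2*(1 - 3*P) = P + (-2 + 6*P) = -2 + 7*P)
h(Q) = Q² + 27*Q (h(Q) = (Q² + (-2 + 7*4)*Q) + Q = (Q² + (-2 + 28)*Q) + Q = (Q² + 26*Q) + Q = Q² + 27*Q)
(576014 + h(-1*1675)) + 251855 = (576014 + (-1*1675)*(27 - 1*1675)) + 251855 = (576014 - 1675*(27 - 1675)) + 251855 = (576014 - 1675*(-1648)) + 251855 = (576014 + 2760400) + 251855 = 3336414 + 251855 = 3588269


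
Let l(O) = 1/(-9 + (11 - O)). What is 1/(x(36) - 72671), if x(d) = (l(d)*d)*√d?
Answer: -17/1235515 ≈ -1.3759e-5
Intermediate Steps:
l(O) = 1/(2 - O)
x(d) = -d^(3/2)/(-2 + d) (x(d) = ((-1/(-2 + d))*d)*√d = (-d/(-2 + d))*√d = -d^(3/2)/(-2 + d))
1/(x(36) - 72671) = 1/(-36^(3/2)/(-2 + 36) - 72671) = 1/(-1*216/34 - 72671) = 1/(-1*216*1/34 - 72671) = 1/(-108/17 - 72671) = 1/(-1235515/17) = -17/1235515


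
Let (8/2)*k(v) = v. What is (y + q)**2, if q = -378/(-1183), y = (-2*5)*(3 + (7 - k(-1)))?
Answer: 1192804369/114244 ≈ 10441.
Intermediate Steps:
k(v) = v/4
y = -205/2 (y = (-2*5)*(3 + (7 - (-1)/4)) = -10*(3 + (7 - 1*(-1/4))) = -10*(3 + (7 + 1/4)) = -10*(3 + 29/4) = -10*41/4 = -205/2 ≈ -102.50)
q = 54/169 (q = -378*(-1/1183) = 54/169 ≈ 0.31953)
(y + q)**2 = (-205/2 + 54/169)**2 = (-34537/338)**2 = 1192804369/114244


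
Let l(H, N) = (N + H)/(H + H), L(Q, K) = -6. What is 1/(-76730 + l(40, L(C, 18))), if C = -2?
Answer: -40/3069183 ≈ -1.3033e-5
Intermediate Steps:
l(H, N) = (H + N)/(2*H) (l(H, N) = (H + N)/((2*H)) = (H + N)*(1/(2*H)) = (H + N)/(2*H))
1/(-76730 + l(40, L(C, 18))) = 1/(-76730 + (1/2)*(40 - 6)/40) = 1/(-76730 + (1/2)*(1/40)*34) = 1/(-76730 + 17/40) = 1/(-3069183/40) = -40/3069183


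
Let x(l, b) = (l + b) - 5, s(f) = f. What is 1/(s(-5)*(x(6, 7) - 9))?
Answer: 1/5 ≈ 0.20000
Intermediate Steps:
x(l, b) = -5 + b + l (x(l, b) = (b + l) - 5 = -5 + b + l)
1/(s(-5)*(x(6, 7) - 9)) = 1/(-5*((-5 + 7 + 6) - 9)) = 1/(-5*(8 - 9)) = 1/(-5*(-1)) = 1/5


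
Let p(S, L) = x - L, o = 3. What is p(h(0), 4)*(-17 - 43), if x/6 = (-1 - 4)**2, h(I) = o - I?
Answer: -8760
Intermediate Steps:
h(I) = 3 - I
x = 150 (x = 6*(-1 - 4)**2 = 6*(-5)**2 = 6*25 = 150)
p(S, L) = 150 - L
p(h(0), 4)*(-17 - 43) = (150 - 1*4)*(-17 - 43) = (150 - 4)*(-60) = 146*(-60) = -8760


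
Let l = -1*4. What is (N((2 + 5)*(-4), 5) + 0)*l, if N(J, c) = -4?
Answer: 16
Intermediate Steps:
l = -4
(N((2 + 5)*(-4), 5) + 0)*l = (-4 + 0)*(-4) = -4*(-4) = 16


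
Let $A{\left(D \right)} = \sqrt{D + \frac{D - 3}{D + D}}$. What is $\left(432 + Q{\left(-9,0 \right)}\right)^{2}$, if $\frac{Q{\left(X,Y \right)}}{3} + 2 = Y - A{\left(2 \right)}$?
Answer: $\frac{725967}{4} - 1278 \sqrt{7} \approx 1.7811 \cdot 10^{5}$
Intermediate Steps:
$A{\left(D \right)} = \sqrt{D + \frac{-3 + D}{2 D}}$
$Q{\left(X,Y \right)} = -6 + 3 Y - \frac{3 \sqrt{7}}{2}$ ($Q{\left(X,Y \right)} = -6 + 3 \left(Y - \frac{\sqrt{2 - \frac{6}{2} + 4 \cdot 2}}{2}\right) = -6 + 3 \left(Y - \frac{\sqrt{2 - 3 + 8}}{2}\right) = -6 + 3 \left(Y - \frac{\sqrt{7}}{2}\right) = -6 + \left(3 Y - \frac{3 \sqrt{7}}{2}\right) = -6 + 3 Y - \frac{3 \sqrt{7}}{2}$)
$\left(432 + Q{\left(-9,0 \right)}\right)^{2} = \left(432 - \left(6 + \frac{3 \sqrt{7}}{2}\right)\right)^{2} = \left(426 - \frac{3 \sqrt{7}}{2}\right)^{2}$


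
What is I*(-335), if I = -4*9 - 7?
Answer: 14405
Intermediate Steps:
I = -43 (I = -36 - 7 = -43)
I*(-335) = -43*(-335) = 14405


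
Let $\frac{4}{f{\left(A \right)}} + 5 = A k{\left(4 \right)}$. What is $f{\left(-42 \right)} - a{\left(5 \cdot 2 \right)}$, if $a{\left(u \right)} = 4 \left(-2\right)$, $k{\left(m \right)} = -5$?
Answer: $\frac{1644}{205} \approx 8.0195$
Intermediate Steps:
$a{\left(u \right)} = -8$
$f{\left(A \right)} = \frac{4}{-5 - 5 A}$ ($f{\left(A \right)} = \frac{4}{-5 + A \left(-5\right)} = \frac{4}{-5 - 5 A}$)
$f{\left(-42 \right)} - a{\left(5 \cdot 2 \right)} = \frac{4}{5 \left(-1 - -42\right)} - -8 = \frac{4}{5 \left(-1 + 42\right)} + 8 = \frac{4}{5 \cdot 41} + 8 = \frac{4}{5} \cdot \frac{1}{41} + 8 = \frac{4}{205} + 8 = \frac{1644}{205}$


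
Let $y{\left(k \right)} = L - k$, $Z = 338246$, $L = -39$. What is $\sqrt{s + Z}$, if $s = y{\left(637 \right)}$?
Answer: $\sqrt{337570} \approx 581.01$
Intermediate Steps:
$y{\left(k \right)} = -39 - k$
$s = -676$ ($s = -39 - 637 = -676$)
$\sqrt{s + Z} = \sqrt{-676 + 338246} = \sqrt{337570}$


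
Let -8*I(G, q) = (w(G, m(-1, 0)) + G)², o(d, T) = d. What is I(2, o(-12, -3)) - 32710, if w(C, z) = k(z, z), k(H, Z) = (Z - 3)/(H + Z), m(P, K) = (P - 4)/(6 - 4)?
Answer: -26168961/800 ≈ -32711.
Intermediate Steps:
m(P, K) = -2 + P/2 (m(P, K) = (-4 + P)/2 = (-4 + P)*(½) = -2 + P/2)
k(H, Z) = (-3 + Z)/(H + Z)
w(C, z) = (-3 + z)/(2*z) (w(C, z) = (-3 + z)/(z + z) = (-3 + z)/((2*z)) = (1/(2*z))*(-3 + z) = (-3 + z)/(2*z))
I(G, q) = -(11/10 + G)²/8 (I(G, q) = -((-3 + (-2 + (½)*(-1)))/(2*(-2 + (½)*(-1))) + G)²/8 = -((-3 + (-2 - ½))/(2*(-2 - ½)) + G)²/8 = -((-3 - 5/2)/(2*(-5/2)) + G)²/8 = -((½)*(-⅖)*(-11/2) + G)²/8 = -(11/10 + G)²/8)
I(2, o(-12, -3)) - 32710 = -(11 + 10*2)²/800 - 32710 = -(11 + 20)²/800 - 32710 = -1/800*31² - 32710 = -1/800*961 - 32710 = -961/800 - 32710 = -26168961/800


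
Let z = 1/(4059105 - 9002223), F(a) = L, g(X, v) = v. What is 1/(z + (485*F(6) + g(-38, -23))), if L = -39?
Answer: -4943118/93612768685 ≈ -5.2804e-5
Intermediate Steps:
F(a) = -39
z = -1/4943118 (z = 1/(-4943118) = -1/4943118 ≈ -2.0230e-7)
1/(z + (485*F(6) + g(-38, -23))) = 1/(-1/4943118 + (485*(-39) - 23)) = 1/(-1/4943118 + (-18915 - 23)) = 1/(-1/4943118 - 18938) = 1/(-93612768685/4943118) = -4943118/93612768685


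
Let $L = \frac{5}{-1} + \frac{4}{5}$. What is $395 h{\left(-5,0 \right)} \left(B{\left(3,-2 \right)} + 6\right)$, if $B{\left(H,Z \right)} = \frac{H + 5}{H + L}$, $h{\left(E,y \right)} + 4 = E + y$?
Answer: $2370$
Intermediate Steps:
$h{\left(E,y \right)} = -4 + E + y$ ($h{\left(E,y \right)} = -4 + \left(E + y\right) = -4 + E + y$)
$L = - \frac{21}{5}$ ($L = 5 \left(-1\right) + 4 \cdot \frac{1}{5} = -5 + \frac{4}{5} = - \frac{21}{5} \approx -4.2$)
$B{\left(H,Z \right)} = \frac{5 + H}{- \frac{21}{5} + H}$ ($B{\left(H,Z \right)} = \frac{H + 5}{H - \frac{21}{5}} = \frac{5 + H}{- \frac{21}{5} + H}$)
$395 h{\left(-5,0 \right)} \left(B{\left(3,-2 \right)} + 6\right) = 395 \left(-4 - 5 + 0\right) \left(\frac{5 \left(5 + 3\right)}{-21 + 5 \cdot 3} + 6\right) = 395 \left(- 9 \left(5 \frac{1}{-21 + 15} \cdot 8 + 6\right)\right) = 395 \left(- 9 \left(5 \frac{1}{-6} \cdot 8 + 6\right)\right) = 395 \left(- 9 \left(5 \left(- \frac{1}{6}\right) 8 + 6\right)\right) = 395 \left(- 9 \left(- \frac{20}{3} + 6\right)\right) = 395 \left(\left(-9\right) \left(- \frac{2}{3}\right)\right) = 395 \cdot 6 = 2370$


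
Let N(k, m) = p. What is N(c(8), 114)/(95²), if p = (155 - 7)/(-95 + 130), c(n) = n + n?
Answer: 148/315875 ≈ 0.00046854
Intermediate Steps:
c(n) = 2*n
p = 148/35 ≈ 4.2286
N(k, m) = 148/35
N(c(8), 114)/(95²) = 148/(35*(95²)) = (148/35)/9025 = (148/35)*(1/9025) = 148/315875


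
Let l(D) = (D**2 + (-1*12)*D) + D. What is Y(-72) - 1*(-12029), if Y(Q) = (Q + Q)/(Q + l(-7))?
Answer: 36079/3 ≈ 12026.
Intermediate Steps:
l(D) = D**2 - 11*D (l(D) = (D**2 - 12*D) + D = D**2 - 11*D)
Y(Q) = 2*Q/(126 + Q) (Y(Q) = (Q + Q)/(Q - 7*(-11 - 7)) = (2*Q)/(Q - 7*(-18)) = (2*Q)/(Q + 126) = (2*Q)/(126 + Q) = 2*Q/(126 + Q))
Y(-72) - 1*(-12029) = 2*(-72)/(126 - 72) - 1*(-12029) = 2*(-72)/54 + 12029 = 2*(-72)*(1/54) + 12029 = -8/3 + 12029 = 36079/3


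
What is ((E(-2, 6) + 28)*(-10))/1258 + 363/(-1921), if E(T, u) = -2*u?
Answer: -22471/71077 ≈ -0.31615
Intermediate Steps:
((E(-2, 6) + 28)*(-10))/1258 + 363/(-1921) = ((-2*6 + 28)*(-10))/1258 + 363/(-1921) = ((-12 + 28)*(-10))*(1/1258) + 363*(-1/1921) = (16*(-10))*(1/1258) - 363/1921 = -160*1/1258 - 363/1921 = -80/629 - 363/1921 = -22471/71077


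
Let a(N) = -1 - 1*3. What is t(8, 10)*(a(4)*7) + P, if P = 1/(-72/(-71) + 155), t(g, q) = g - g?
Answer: 71/11077 ≈ 0.0064097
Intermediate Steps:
a(N) = -4 (a(N) = -1 - 3 = -4)
t(g, q) = 0
P = 71/11077 (P = 1/(-72*(-1/71) + 155) = 1/(72/71 + 155) = 1/(11077/71) = 71/11077 ≈ 0.0064097)
t(8, 10)*(a(4)*7) + P = 0*(-4*7) + 71/11077 = 0*(-28) + 71/11077 = 0 + 71/11077 = 71/11077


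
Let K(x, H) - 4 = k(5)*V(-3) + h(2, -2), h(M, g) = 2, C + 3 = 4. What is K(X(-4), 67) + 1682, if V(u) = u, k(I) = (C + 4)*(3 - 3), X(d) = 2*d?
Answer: 1688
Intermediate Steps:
C = 1 (C = -3 + 4 = 1)
k(I) = 0 (k(I) = (1 + 4)*(3 - 3) = 5*0 = 0)
K(x, H) = 6 (K(x, H) = 4 + (0*(-3) + 2) = 4 + (0 + 2) = 4 + 2 = 6)
K(X(-4), 67) + 1682 = 6 + 1682 = 1688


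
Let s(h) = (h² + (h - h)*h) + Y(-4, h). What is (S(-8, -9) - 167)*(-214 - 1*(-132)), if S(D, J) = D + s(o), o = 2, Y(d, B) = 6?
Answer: 13530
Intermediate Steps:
s(h) = 6 + h² (s(h) = (h² + (h - h)*h) + 6 = (h² + 0*h) + 6 = (h² + 0) + 6 = h² + 6 = 6 + h²)
S(D, J) = 10 + D (S(D, J) = D + (6 + 2²) = D + (6 + 4) = D + 10 = 10 + D)
(S(-8, -9) - 167)*(-214 - 1*(-132)) = ((10 - 8) - 167)*(-214 - 1*(-132)) = (2 - 167)*(-214 + 132) = -165*(-82) = 13530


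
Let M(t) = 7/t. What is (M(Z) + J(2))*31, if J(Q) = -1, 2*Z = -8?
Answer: -341/4 ≈ -85.250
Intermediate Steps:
Z = -4 (Z = (½)*(-8) = -4)
(M(Z) + J(2))*31 = (7/(-4) - 1)*31 = (7*(-¼) - 1)*31 = (-7/4 - 1)*31 = -11/4*31 = -341/4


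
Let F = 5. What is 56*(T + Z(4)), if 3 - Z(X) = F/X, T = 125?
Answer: 7098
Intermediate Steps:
Z(X) = 3 - 5/X
56*(T + Z(4)) = 56*(125 + (3 - 5/4)) = 56*(125 + 7/4) = 56*(507/4) = 7098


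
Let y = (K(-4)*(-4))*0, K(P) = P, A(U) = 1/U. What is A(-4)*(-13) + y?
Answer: 13/4 ≈ 3.2500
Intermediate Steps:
y = 0 (y = -4*(-4)*0 = 16*0 = 0)
A(-4)*(-13) + y = -13/(-4) + 0 = -¼*(-13) + 0 = 13/4 + 0 = 13/4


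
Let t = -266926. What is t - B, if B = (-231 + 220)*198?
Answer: -264748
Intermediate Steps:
B = -2178 (B = -11*198 = -2178)
t - B = -266926 - 1*(-2178) = -266926 + 2178 = -264748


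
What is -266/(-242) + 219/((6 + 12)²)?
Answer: 23197/13068 ≈ 1.7751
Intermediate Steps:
-266/(-242) + 219/((6 + 12)²) = -266*(-1/242) + 219/(18²) = 133/121 + 219/324 = 133/121 + 219*(1/324) = 133/121 + 73/108 = 23197/13068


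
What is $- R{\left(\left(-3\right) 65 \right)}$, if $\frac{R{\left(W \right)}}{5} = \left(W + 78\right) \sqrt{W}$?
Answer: $585 i \sqrt{195} \approx 8169.1 i$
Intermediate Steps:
$R{\left(W \right)} = 5 \sqrt{W} \left(78 + W\right)$ ($R{\left(W \right)} = 5 \left(W + 78\right) \sqrt{W} = 5 \left(78 + W\right) \sqrt{W} = 5 \sqrt{W} \left(78 + W\right)$)
$- R{\left(\left(-3\right) 65 \right)} = - 5 \sqrt{\left(-3\right) 65} \left(78 - 195\right) = - 5 \sqrt{-195} \left(78 - 195\right) = - 5 i \sqrt{195} \left(-117\right) = - \left(-585\right) i \sqrt{195} = 585 i \sqrt{195}$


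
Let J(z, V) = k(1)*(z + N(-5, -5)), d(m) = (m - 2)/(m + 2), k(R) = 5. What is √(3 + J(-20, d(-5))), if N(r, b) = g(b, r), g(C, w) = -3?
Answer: 4*I*√7 ≈ 10.583*I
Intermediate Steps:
N(r, b) = -3
d(m) = (-2 + m)/(2 + m)
J(z, V) = -15 + 5*z (J(z, V) = 5*(z - 3) = 5*(-3 + z) = -15 + 5*z)
√(3 + J(-20, d(-5))) = √(3 + (-15 + 5*(-20))) = √(3 + (-15 - 100)) = √(3 - 115) = √(-112) = 4*I*√7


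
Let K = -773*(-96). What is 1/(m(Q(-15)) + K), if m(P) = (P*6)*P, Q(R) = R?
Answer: 1/75558 ≈ 1.3235e-5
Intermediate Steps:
m(P) = 6*P**2 (m(P) = (6*P)*P = 6*P**2)
K = 74208
1/(m(Q(-15)) + K) = 1/(6*(-15)**2 + 74208) = 1/(6*225 + 74208) = 1/(1350 + 74208) = 1/75558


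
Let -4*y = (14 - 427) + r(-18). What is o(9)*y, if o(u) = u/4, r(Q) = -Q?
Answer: 3555/16 ≈ 222.19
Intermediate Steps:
o(u) = u/4 (o(u) = u*(¼) = u/4)
y = 395/4 (y = -((14 - 427) - 1*(-18))/4 = -(-413 + 18)/4 = -¼*(-395) = 395/4 ≈ 98.750)
o(9)*y = ((¼)*9)*(395/4) = (9/4)*(395/4) = 3555/16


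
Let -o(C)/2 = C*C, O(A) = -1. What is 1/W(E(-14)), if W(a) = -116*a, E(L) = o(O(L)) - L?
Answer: -1/1392 ≈ -0.00071839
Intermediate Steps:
o(C) = -2*C**2 (o(C) = -2*C*C = -2*C**2)
E(L) = -2 - L (E(L) = -2*(-1)**2 - L = -2*1 - L = -2 - L)
1/W(E(-14)) = 1/(-116*(-2 - 1*(-14))) = 1/(-116*(-2 + 14)) = 1/(-116*12) = 1/(-1392) = -1/1392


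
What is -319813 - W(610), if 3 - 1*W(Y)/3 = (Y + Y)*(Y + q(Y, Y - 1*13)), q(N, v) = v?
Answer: 4097798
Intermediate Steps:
W(Y) = 9 - 6*Y*(-13 + 2*Y) (W(Y) = 9 - 3*(Y + Y)*(Y + (Y - 1*13)) = 9 - 3*2*Y*(Y + (Y - 13)) = 9 - 3*2*Y*(Y + (-13 + Y)) = 9 - 3*2*Y*(-13 + 2*Y) = 9 - 6*Y*(-13 + 2*Y))
-319813 - W(610) = -319813 - (9 - 12*610² + 78*610) = -319813 - (9 - 12*372100 + 47580) = -319813 - (9 - 4465200 + 47580) = -319813 - 1*(-4417611) = -319813 + 4417611 = 4097798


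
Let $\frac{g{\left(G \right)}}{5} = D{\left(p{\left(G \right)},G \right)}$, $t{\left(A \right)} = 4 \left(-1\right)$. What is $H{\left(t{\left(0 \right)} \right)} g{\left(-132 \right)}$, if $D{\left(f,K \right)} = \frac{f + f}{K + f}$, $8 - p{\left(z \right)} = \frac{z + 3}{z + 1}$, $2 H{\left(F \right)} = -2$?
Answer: $\frac{9190}{16373} \approx 0.56129$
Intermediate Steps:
$t{\left(A \right)} = -4$
$H{\left(F \right)} = -1$ ($H{\left(F \right)} = \frac{1}{2} \left(-2\right) = -1$)
$p{\left(z \right)} = 8 - \frac{3 + z}{1 + z}$ ($p{\left(z \right)} = 8 - \frac{z + 3}{z + 1} = 8 - \frac{3 + z}{1 + z}$)
$D{\left(f,K \right)} = \frac{2 f}{K + f}$
$g{\left(G \right)} = \frac{10 \left(5 + 7 G\right)}{\left(1 + G\right) \left(G + \frac{5 + 7 G}{1 + G}\right)}$ ($g{\left(G \right)} = 5 \frac{2 \frac{5 + 7 G}{1 + G}}{G + \frac{5 + 7 G}{1 + G}} = 5 \frac{2 \left(5 + 7 G\right)}{\left(1 + G\right) \left(G + \frac{5 + 7 G}{1 + G}\right)} = \frac{10 \left(5 + 7 G\right)}{\left(1 + G\right) \left(G + \frac{5 + 7 G}{1 + G}\right)}$)
$H{\left(t{\left(0 \right)} \right)} g{\left(-132 \right)} = - \frac{10 \left(5 + 7 \left(-132\right)\right)}{5 + \left(-132\right)^{2} + 8 \left(-132\right)} = - \frac{10 \left(5 - 924\right)}{5 + 17424 - 1056} = - \frac{10 \left(-919\right)}{16373} = \left(-1\right) \left(- \frac{9190}{16373}\right) = \frac{9190}{16373}$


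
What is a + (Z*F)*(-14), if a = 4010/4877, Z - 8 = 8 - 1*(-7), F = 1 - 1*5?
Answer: 6285586/4877 ≈ 1288.8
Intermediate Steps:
F = -4 (F = 1 - 5 = -4)
Z = 23 (Z = 8 + (8 - 1*(-7)) = 8 + (8 + 7) = 8 + 15 = 23)
a = 4010/4877 (a = 4010*(1/4877) = 4010/4877 ≈ 0.82223)
a + (Z*F)*(-14) = 4010/4877 + (23*(-4))*(-14) = 4010/4877 - 92*(-14) = 4010/4877 + 1288 = 6285586/4877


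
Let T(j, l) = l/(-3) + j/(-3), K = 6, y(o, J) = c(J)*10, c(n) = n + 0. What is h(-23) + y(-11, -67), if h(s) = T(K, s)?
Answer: -1993/3 ≈ -664.33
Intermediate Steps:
c(n) = n
y(o, J) = 10*J (y(o, J) = J*10 = 10*J)
T(j, l) = -j/3 - l/3 (T(j, l) = l*(-⅓) + j*(-⅓) = -l/3 - j/3 = -j/3 - l/3)
h(s) = -2 - s/3 (h(s) = -⅓*6 - s/3 = -2 - s/3)
h(-23) + y(-11, -67) = (-2 - ⅓*(-23)) + 10*(-67) = (-2 + 23/3) - 670 = 17/3 - 670 = -1993/3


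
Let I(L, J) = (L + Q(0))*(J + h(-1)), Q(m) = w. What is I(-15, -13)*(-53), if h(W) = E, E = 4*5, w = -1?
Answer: 5936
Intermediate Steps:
E = 20
Q(m) = -1
h(W) = 20
I(L, J) = (-1 + L)*(20 + J) (I(L, J) = (L - 1)*(J + 20) = (-1 + L)*(20 + J))
I(-15, -13)*(-53) = (-20 - 1*(-13) + 20*(-15) - 13*(-15))*(-53) = (-20 + 13 - 300 + 195)*(-53) = -112*(-53) = 5936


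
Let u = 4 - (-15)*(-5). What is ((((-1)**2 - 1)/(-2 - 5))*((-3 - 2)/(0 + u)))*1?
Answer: 0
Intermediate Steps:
u = -71 (u = 4 - 5*15 = 4 - 75 = -71)
((((-1)**2 - 1)/(-2 - 5))*((-3 - 2)/(0 + u)))*1 = ((((-1)**2 - 1)/(-2 - 5))*((-3 - 2)/(0 - 71)))*1 = (((1 - 1)/(-7))*(-5/(-71)))*1 = ((0*(-1/7))*(-5*(-1/71)))*1 = (0*(5/71))*1 = 0*1 = 0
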